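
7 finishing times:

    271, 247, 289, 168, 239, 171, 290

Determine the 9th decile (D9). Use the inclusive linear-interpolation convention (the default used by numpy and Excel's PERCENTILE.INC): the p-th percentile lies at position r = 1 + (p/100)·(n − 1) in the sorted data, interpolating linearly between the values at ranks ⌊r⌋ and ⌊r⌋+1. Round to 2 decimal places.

289.40

Sorted: 168, 171, 239, 247, 271, 289, 290.
n = 7.
r = 1 + (90/100)·(7 − 1) = 1 + 5.4 = 6.4.
Rank 6 is 289 and rank 7 is 290.
Interpolate: 289 + 0.4·(290 − 289) = 289 + 0.4·1 = 289.4.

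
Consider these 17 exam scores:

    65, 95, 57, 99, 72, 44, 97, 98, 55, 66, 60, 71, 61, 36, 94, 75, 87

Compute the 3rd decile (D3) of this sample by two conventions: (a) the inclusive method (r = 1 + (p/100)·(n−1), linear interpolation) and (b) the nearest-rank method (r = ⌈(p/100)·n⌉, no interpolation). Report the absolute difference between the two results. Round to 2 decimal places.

Sorted: 36, 44, 55, 57, 60, 61, 65, 66, 71, 72, 75, 87, 94, 95, 97, 98, 99.
n = 17.
(a) r = 5.8; between ranks 5 (60) and 6 (61): 60.8.
(b) the nearest-rank method: rank 6 → 61.
|60.8 − 61| = 0.2.

0.20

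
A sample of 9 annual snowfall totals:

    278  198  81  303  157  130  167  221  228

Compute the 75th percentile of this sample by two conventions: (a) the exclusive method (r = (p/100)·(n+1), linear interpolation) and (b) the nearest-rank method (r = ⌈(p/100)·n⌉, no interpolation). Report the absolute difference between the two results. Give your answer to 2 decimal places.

25.00

Sorted: 81, 130, 157, 167, 198, 221, 228, 278, 303.
n = 9.
(a) r = 7.5; between ranks 7 (228) and 8 (278): 253.
(b) the nearest-rank method: rank 7 → 228.
|253 − 228| = 25.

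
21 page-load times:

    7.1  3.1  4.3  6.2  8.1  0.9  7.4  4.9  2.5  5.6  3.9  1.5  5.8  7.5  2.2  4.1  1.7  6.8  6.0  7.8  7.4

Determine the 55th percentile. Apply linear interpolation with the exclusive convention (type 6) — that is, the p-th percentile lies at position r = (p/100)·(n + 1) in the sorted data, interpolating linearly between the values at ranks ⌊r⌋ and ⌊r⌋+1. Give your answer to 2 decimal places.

Sorted: 0.9, 1.5, 1.7, 2.2, 2.5, 3.1, 3.9, 4.1, 4.3, 4.9, 5.6, 5.8, 6.0, 6.2, 6.8, 7.1, 7.4, 7.4, 7.5, 7.8, 8.1.
n = 21.
r = (55/100)·(21 + 1) = 12.1.
Rank 12 is 5.8 and rank 13 is 6.0.
Interpolate: 5.8 + 0.1·(6.0 − 5.8) = 5.8 + 0.1·0.2 = 5.82.

5.82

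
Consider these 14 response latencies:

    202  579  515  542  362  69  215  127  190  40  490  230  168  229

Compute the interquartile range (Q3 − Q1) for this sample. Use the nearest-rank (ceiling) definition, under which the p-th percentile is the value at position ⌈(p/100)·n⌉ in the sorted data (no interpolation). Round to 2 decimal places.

322.00

Sorted: 40, 69, 127, 168, 190, 202, 215, 229, 230, 362, 490, 515, 542, 579.
n = 14.
P25: rank ⌈25/100·14⌉ = 4 → 168.
P75: rank ⌈75/100·14⌉ = 11 → 490.
Difference: 490 − 168 = 322.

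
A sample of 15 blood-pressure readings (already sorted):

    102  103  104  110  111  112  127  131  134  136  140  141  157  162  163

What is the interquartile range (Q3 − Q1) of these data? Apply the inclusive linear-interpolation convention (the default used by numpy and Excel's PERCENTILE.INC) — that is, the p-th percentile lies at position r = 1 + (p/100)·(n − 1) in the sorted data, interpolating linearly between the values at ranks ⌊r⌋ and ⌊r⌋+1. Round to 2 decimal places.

30.00

n = 15.
P25: r = 4.5; ranks 4–5 are 110, 111; interpolating gives 110.5.
P75: r = 11.5; ranks 11–12 are 140, 141; interpolating gives 140.5.
Difference: 140.5 − 110.5 = 30.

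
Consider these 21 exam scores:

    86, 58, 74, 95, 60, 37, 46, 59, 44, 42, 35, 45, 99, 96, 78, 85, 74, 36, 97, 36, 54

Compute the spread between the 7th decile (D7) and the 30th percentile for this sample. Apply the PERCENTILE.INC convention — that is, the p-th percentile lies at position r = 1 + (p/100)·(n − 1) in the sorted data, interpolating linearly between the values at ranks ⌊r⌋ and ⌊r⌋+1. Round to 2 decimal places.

Sorted: 35, 36, 36, 37, 42, 44, 45, 46, 54, 58, 59, 60, 74, 74, 78, 85, 86, 95, 96, 97, 99.
n = 21.
P30: r = 7 (integer) → 45.
P70: r = 15 (integer) → 78.
Difference: 78 − 45 = 33.

33.00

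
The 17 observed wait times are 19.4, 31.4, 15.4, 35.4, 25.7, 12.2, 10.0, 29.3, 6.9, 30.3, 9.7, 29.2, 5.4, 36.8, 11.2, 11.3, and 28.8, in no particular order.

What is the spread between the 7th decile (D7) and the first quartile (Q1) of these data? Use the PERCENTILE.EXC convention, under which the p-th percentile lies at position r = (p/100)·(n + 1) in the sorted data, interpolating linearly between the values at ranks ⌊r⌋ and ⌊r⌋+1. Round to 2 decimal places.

18.66

Sorted: 5.4, 6.9, 9.7, 10.0, 11.2, 11.3, 12.2, 15.4, 19.4, 25.7, 28.8, 29.2, 29.3, 30.3, 31.4, 35.4, 36.8.
n = 17.
P25: r = 4.5; ranks 4–5 are 10.0, 11.2; interpolating gives 10.6.
P70: r = 12.6; ranks 12–13 are 29.2, 29.3; interpolating gives 29.26.
Difference: 29.26 − 10.6 = 18.66.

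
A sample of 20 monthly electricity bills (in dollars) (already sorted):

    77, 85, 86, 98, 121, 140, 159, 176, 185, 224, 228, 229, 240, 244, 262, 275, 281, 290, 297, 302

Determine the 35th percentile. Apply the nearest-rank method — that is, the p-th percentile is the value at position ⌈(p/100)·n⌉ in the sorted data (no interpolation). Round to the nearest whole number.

159

n = 20.
Position = ⌈35/100 · 20⌉ = ⌈7⌉ = 7.
The value at rank 7 is 159.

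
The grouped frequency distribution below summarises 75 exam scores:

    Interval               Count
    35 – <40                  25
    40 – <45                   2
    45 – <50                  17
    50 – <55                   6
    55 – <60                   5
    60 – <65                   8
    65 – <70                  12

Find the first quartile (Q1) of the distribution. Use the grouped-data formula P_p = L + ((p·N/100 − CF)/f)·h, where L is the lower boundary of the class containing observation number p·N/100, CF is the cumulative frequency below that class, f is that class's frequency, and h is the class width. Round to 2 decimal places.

38.75

N = 75; target position k = 25/100 · 75 = 18.75.
Cumulative frequencies: 25, 27, 44, 50, 55, 63, 75.
Observation 18.75 falls in the class 35 – <40.
L = 35, CF = 0, f = 25, h = 5.
P25 = 35 + ((18.75 − 0)/25)·5 = 35 + 3.75 = 38.75.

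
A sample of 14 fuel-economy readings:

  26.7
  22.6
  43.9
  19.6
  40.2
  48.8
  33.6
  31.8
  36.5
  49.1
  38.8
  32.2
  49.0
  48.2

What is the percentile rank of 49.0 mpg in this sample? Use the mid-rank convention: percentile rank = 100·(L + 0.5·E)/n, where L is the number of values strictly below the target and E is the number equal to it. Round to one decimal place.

89.3

Sorted: 19.6, 22.6, 26.7, 31.8, 32.2, 33.6, 36.5, 38.8, 40.2, 43.9, 48.2, 48.8, 49.0, 49.1.
Count below 49.0: L = 12; count equal: E = 1; n = 14.
Percentile rank = 100·(12 + 0.5·1)/14 = 100·12.5/14 = 89.29.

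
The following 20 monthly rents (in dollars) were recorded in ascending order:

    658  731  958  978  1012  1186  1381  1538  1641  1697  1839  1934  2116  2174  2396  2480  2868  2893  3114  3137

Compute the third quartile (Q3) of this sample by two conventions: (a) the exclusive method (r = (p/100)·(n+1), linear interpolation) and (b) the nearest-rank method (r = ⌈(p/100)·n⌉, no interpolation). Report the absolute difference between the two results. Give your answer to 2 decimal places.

n = 20.
(a) r = 15.75; between ranks 15 (2396) and 16 (2480): 2459.
(b) the nearest-rank method: rank 15 → 2396.
|2459 − 2396| = 63.

63.00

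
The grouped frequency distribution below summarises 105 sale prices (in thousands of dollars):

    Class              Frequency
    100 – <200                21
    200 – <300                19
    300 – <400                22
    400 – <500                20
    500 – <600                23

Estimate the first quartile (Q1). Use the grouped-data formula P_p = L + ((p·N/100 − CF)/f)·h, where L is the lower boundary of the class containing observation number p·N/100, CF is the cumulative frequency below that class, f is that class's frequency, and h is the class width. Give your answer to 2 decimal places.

227.63

N = 105; target position k = 25/100 · 105 = 26.25.
Cumulative frequencies: 21, 40, 62, 82, 105.
Observation 26.25 falls in the class 200 – <300.
L = 200, CF = 21, f = 19, h = 100.
P25 = 200 + ((26.25 − 21)/19)·100 = 200 + 27.6316 = 227.632.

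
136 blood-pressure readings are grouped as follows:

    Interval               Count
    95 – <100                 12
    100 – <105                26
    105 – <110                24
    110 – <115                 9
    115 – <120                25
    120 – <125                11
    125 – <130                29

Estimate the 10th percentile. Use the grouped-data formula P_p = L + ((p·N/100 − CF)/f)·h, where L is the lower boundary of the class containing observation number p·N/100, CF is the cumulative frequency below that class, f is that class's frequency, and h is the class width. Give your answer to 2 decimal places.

N = 136; target position k = 10/100 · 136 = 13.6.
Cumulative frequencies: 12, 38, 62, 71, 96, 107, 136.
Observation 13.6 falls in the class 100 – <105.
L = 100, CF = 12, f = 26, h = 5.
P10 = 100 + ((13.6 − 12)/26)·5 = 100 + 0.307692 = 100.308.

100.31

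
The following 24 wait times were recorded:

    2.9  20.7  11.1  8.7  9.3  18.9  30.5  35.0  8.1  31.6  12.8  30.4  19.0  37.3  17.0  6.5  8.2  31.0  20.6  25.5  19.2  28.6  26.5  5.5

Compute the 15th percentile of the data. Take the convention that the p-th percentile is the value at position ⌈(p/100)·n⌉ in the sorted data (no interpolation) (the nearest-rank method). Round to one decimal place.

Sorted: 2.9, 5.5, 6.5, 8.1, 8.2, 8.7, 9.3, 11.1, 12.8, 17.0, 18.9, 19.0, 19.2, 20.6, 20.7, 25.5, 26.5, 28.6, 30.4, 30.5, 31.0, 31.6, 35.0, 37.3.
n = 24.
Position = ⌈15/100 · 24⌉ = ⌈3.6⌉ = 4.
The value at rank 4 is 8.1.

8.1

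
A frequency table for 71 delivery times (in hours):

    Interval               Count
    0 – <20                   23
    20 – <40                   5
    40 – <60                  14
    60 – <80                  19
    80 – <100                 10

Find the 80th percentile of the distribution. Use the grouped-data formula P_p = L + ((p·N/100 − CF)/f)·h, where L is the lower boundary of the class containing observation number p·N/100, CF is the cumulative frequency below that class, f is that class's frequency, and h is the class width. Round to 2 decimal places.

N = 71; target position k = 80/100 · 71 = 56.8.
Cumulative frequencies: 23, 28, 42, 61, 71.
Observation 56.8 falls in the class 60 – <80.
L = 60, CF = 42, f = 19, h = 20.
P80 = 60 + ((56.8 − 42)/19)·20 = 60 + 15.5789 = 75.5789.

75.58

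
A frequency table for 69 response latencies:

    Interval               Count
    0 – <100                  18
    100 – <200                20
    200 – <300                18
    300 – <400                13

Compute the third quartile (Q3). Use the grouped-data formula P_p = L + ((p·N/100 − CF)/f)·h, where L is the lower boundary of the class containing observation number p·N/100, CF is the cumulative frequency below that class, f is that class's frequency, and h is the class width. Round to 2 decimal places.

276.39

N = 69; target position k = 75/100 · 69 = 51.75.
Cumulative frequencies: 18, 38, 56, 69.
Observation 51.75 falls in the class 200 – <300.
L = 200, CF = 38, f = 18, h = 100.
P75 = 200 + ((51.75 − 38)/18)·100 = 200 + 76.3889 = 276.389.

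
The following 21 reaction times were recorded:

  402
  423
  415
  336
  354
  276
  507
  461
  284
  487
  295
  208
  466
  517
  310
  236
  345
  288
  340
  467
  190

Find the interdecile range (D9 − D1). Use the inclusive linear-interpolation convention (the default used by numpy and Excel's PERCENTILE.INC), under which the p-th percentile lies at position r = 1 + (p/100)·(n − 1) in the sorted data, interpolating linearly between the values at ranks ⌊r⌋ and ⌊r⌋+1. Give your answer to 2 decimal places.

Sorted: 190, 208, 236, 276, 284, 288, 295, 310, 336, 340, 345, 354, 402, 415, 423, 461, 466, 467, 487, 507, 517.
n = 21.
P10: r = 3 (integer) → 236.
P90: r = 19 (integer) → 487.
Difference: 487 − 236 = 251.

251.00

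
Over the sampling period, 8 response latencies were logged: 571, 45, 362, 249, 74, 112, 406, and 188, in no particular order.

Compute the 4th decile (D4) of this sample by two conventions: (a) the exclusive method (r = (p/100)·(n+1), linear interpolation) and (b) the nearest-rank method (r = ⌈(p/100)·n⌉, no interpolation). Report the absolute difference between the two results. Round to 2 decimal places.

30.40

Sorted: 45, 74, 112, 188, 249, 362, 406, 571.
n = 8.
(a) r = 3.6; between ranks 3 (112) and 4 (188): 157.6.
(b) the nearest-rank method: rank 4 → 188.
|157.6 − 188| = 30.4.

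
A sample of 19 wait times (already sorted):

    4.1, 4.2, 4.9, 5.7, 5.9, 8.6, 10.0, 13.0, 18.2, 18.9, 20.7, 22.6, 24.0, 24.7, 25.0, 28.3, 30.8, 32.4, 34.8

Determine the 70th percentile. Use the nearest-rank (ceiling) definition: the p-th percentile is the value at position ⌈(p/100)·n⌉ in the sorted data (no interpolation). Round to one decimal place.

n = 19.
Position = ⌈70/100 · 19⌉ = ⌈13.3⌉ = 14.
The value at rank 14 is 24.7.

24.7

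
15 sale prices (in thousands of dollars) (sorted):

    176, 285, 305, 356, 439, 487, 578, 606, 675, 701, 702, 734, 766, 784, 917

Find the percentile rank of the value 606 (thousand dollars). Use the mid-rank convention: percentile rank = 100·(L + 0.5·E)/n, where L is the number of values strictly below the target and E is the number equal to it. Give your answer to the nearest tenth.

Count below 606: L = 7; count equal: E = 1; n = 15.
Percentile rank = 100·(7 + 0.5·1)/15 = 100·7.5/15 = 50.

50.0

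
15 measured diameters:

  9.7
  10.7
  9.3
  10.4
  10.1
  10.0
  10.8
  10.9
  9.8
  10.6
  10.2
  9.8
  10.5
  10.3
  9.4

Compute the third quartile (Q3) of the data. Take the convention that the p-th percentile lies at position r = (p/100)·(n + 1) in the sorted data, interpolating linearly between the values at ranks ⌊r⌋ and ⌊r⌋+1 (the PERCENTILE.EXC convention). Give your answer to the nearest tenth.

10.6

Sorted: 9.3, 9.4, 9.7, 9.8, 9.8, 10.0, 10.1, 10.2, 10.3, 10.4, 10.5, 10.6, 10.7, 10.8, 10.9.
n = 15.
r = (75/100)·(15 + 1) = 12.
r is an integer, so P75 is the value at rank 12: 10.6.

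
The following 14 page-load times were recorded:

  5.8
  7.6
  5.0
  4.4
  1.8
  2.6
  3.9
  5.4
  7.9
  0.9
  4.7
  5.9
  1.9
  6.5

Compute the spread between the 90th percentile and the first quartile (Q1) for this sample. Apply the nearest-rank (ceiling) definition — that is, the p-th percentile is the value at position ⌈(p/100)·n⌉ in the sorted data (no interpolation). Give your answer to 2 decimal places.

Sorted: 0.9, 1.8, 1.9, 2.6, 3.9, 4.4, 4.7, 5.0, 5.4, 5.8, 5.9, 6.5, 7.6, 7.9.
n = 14.
P25: rank ⌈25/100·14⌉ = 4 → 2.6.
P90: rank ⌈90/100·14⌉ = 13 → 7.6.
Difference: 7.6 − 2.6 = 5.

5.00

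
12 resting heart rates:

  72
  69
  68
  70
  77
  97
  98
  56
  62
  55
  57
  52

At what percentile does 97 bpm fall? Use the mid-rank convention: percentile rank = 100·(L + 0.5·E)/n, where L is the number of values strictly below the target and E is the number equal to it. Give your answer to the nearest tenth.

Sorted: 52, 55, 56, 57, 62, 68, 69, 70, 72, 77, 97, 98.
Count below 97: L = 10; count equal: E = 1; n = 12.
Percentile rank = 100·(10 + 0.5·1)/12 = 100·10.5/12 = 87.5.

87.5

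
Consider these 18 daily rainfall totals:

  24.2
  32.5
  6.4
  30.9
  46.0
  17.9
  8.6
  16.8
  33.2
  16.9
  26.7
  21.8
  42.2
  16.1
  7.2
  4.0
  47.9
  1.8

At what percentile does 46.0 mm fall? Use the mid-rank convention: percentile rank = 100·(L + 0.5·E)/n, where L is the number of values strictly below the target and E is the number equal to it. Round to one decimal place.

91.7

Sorted: 1.8, 4.0, 6.4, 7.2, 8.6, 16.1, 16.8, 16.9, 17.9, 21.8, 24.2, 26.7, 30.9, 32.5, 33.2, 42.2, 46.0, 47.9.
Count below 46.0: L = 16; count equal: E = 1; n = 18.
Percentile rank = 100·(16 + 0.5·1)/18 = 100·16.5/18 = 91.67.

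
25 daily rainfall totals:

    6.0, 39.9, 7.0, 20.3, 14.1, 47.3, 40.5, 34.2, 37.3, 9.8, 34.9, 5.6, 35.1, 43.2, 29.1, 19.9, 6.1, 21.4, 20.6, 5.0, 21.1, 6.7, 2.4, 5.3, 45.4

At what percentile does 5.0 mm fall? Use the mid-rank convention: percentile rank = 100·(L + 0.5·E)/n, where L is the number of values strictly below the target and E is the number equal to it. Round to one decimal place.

Sorted: 2.4, 5.0, 5.3, 5.6, 6.0, 6.1, 6.7, 7.0, 9.8, 14.1, 19.9, 20.3, 20.6, 21.1, 21.4, 29.1, 34.2, 34.9, 35.1, 37.3, 39.9, 40.5, 43.2, 45.4, 47.3.
Count below 5.0: L = 1; count equal: E = 1; n = 25.
Percentile rank = 100·(1 + 0.5·1)/25 = 100·1.5/25 = 6.

6.0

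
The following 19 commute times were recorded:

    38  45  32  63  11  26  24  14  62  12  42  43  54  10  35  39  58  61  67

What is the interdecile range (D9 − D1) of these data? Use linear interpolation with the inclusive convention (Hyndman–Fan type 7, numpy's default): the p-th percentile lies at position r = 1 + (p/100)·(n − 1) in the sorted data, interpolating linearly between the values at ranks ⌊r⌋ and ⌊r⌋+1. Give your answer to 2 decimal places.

Sorted: 10, 11, 12, 14, 24, 26, 32, 35, 38, 39, 42, 43, 45, 54, 58, 61, 62, 63, 67.
n = 19.
P10: r = 2.8; ranks 2–3 are 11, 12; interpolating gives 11.8.
P90: r = 17.2; ranks 17–18 are 62, 63; interpolating gives 62.2.
Difference: 62.2 − 11.8 = 50.4.

50.40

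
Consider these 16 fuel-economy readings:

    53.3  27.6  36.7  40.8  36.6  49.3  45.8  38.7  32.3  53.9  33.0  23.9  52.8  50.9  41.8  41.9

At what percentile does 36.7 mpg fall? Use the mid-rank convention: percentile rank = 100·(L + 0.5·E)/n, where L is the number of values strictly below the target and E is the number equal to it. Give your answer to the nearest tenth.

34.4

Sorted: 23.9, 27.6, 32.3, 33.0, 36.6, 36.7, 38.7, 40.8, 41.8, 41.9, 45.8, 49.3, 50.9, 52.8, 53.3, 53.9.
Count below 36.7: L = 5; count equal: E = 1; n = 16.
Percentile rank = 100·(5 + 0.5·1)/16 = 100·5.5/16 = 34.38.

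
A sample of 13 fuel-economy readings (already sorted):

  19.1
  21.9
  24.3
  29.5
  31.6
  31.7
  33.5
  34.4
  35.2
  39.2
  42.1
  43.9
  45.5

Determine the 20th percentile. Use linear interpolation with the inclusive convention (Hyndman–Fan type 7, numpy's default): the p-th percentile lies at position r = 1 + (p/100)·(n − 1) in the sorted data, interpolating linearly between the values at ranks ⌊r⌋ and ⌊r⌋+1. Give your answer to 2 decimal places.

n = 13.
r = 1 + (20/100)·(13 − 1) = 1 + 2.4 = 3.4.
Rank 3 is 24.3 and rank 4 is 29.5.
Interpolate: 24.3 + 0.4·(29.5 − 24.3) = 24.3 + 0.4·5.2 = 26.38.

26.38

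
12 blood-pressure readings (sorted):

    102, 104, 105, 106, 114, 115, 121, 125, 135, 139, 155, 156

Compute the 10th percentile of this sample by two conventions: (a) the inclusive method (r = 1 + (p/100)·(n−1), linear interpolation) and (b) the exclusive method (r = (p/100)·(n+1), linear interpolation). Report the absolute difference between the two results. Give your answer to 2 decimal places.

1.50

n = 12.
(a) r = 2.1; between ranks 2 (104) and 3 (105): 104.1.
(b) r = 1.3; between ranks 1 (102) and 2 (104): 102.6.
|104.1 − 102.6| = 1.5.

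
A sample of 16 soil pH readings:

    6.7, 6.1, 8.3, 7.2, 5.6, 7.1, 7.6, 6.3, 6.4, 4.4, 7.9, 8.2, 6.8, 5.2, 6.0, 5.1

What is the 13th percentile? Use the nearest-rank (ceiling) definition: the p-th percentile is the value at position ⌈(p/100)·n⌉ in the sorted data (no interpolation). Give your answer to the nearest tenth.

5.2

Sorted: 4.4, 5.1, 5.2, 5.6, 6.0, 6.1, 6.3, 6.4, 6.7, 6.8, 7.1, 7.2, 7.6, 7.9, 8.2, 8.3.
n = 16.
Position = ⌈13/100 · 16⌉ = ⌈2.08⌉ = 3.
The value at rank 3 is 5.2.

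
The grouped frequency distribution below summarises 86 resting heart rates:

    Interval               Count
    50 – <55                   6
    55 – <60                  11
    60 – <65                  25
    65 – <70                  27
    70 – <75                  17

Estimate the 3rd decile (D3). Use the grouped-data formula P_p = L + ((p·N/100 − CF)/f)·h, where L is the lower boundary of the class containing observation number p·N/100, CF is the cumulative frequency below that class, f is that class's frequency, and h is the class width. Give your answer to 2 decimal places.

61.76

N = 86; target position k = 30/100 · 86 = 25.8.
Cumulative frequencies: 6, 17, 42, 69, 86.
Observation 25.8 falls in the class 60 – <65.
L = 60, CF = 17, f = 25, h = 5.
P30 = 60 + ((25.8 − 17)/25)·5 = 60 + 1.76 = 61.76.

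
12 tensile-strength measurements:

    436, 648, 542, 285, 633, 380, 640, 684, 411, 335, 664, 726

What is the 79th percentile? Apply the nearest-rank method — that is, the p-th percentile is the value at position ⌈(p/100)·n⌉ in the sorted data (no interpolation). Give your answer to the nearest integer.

Sorted: 285, 335, 380, 411, 436, 542, 633, 640, 648, 664, 684, 726.
n = 12.
Position = ⌈79/100 · 12⌉ = ⌈9.48⌉ = 10.
The value at rank 10 is 664.

664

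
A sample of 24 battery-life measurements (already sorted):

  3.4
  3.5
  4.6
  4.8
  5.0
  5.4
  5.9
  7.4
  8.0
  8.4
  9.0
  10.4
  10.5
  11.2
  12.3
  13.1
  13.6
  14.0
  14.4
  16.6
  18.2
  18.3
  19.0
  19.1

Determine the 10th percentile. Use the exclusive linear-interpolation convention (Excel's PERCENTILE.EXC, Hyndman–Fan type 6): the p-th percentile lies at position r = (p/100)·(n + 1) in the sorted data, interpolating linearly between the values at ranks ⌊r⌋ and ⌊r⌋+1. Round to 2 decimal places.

4.05

n = 24.
r = (10/100)·(24 + 1) = 2.5.
Rank 2 is 3.5 and rank 3 is 4.6.
Interpolate: 3.5 + 0.5·(4.6 − 3.5) = 3.5 + 0.5·1.1 = 4.05.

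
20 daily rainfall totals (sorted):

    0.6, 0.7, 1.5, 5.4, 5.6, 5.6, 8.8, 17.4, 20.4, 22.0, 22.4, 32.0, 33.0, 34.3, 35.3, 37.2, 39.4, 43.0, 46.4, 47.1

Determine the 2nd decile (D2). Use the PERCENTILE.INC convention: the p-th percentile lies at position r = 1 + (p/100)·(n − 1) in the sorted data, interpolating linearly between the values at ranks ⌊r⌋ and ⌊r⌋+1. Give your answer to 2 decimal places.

5.56

n = 20.
r = 1 + (20/100)·(20 − 1) = 1 + 3.8 = 4.8.
Rank 4 is 5.4 and rank 5 is 5.6.
Interpolate: 5.4 + 0.8·(5.6 − 5.4) = 5.4 + 0.8·0.2 = 5.56.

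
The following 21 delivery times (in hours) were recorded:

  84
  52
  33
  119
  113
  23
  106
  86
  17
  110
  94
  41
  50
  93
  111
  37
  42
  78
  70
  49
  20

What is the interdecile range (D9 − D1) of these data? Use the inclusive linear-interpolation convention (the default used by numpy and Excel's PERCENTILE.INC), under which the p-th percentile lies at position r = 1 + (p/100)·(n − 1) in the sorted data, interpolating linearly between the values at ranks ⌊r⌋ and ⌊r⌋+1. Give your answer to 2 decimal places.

Sorted: 17, 20, 23, 33, 37, 41, 42, 49, 50, 52, 70, 78, 84, 86, 93, 94, 106, 110, 111, 113, 119.
n = 21.
P10: r = 3 (integer) → 23.
P90: r = 19 (integer) → 111.
Difference: 111 − 23 = 88.

88.00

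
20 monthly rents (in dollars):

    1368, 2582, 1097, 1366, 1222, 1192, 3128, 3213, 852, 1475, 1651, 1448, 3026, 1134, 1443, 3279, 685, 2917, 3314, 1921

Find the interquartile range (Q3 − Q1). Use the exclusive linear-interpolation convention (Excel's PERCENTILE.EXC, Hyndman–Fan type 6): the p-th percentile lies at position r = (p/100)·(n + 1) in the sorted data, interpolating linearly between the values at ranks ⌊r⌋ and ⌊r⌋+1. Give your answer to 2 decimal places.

1799.25

Sorted: 685, 852, 1097, 1134, 1192, 1222, 1366, 1368, 1443, 1448, 1475, 1651, 1921, 2582, 2917, 3026, 3128, 3213, 3279, 3314.
n = 20.
P25: r = 5.25; ranks 5–6 are 1192, 1222; interpolating gives 1199.5.
P75: r = 15.75; ranks 15–16 are 2917, 3026; interpolating gives 2998.75.
Difference: 2998.75 − 1199.5 = 1799.25.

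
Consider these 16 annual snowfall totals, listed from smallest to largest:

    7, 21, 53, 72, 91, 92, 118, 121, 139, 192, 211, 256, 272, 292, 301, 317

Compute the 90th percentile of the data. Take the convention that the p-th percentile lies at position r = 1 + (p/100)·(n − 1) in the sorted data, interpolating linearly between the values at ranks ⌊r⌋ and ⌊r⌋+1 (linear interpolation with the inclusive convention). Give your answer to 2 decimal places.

n = 16.
r = 1 + (90/100)·(16 − 1) = 1 + 13.5 = 14.5.
Rank 14 is 292 and rank 15 is 301.
Interpolate: 292 + 0.5·(301 − 292) = 292 + 0.5·9 = 296.5.

296.50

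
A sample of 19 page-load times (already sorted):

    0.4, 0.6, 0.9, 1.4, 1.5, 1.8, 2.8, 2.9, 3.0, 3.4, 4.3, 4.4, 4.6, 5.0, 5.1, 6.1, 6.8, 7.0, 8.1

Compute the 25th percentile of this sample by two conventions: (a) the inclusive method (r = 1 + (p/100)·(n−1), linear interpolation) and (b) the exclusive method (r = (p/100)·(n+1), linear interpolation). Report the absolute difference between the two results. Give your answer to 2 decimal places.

n = 19.
(a) r = 5.5; between ranks 5 (1.5) and 6 (1.8): 1.65.
(b) r = 5 → value at rank 5 = 1.5.
|1.65 − 1.5| = 0.15.

0.15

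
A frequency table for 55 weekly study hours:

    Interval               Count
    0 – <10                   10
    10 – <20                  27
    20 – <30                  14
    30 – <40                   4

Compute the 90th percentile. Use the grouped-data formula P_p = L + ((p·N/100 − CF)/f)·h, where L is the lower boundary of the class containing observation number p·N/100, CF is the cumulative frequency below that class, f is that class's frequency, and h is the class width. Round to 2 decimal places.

28.93

N = 55; target position k = 90/100 · 55 = 49.5.
Cumulative frequencies: 10, 37, 51, 55.
Observation 49.5 falls in the class 20 – <30.
L = 20, CF = 37, f = 14, h = 10.
P90 = 20 + ((49.5 − 37)/14)·10 = 20 + 8.92857 = 28.9286.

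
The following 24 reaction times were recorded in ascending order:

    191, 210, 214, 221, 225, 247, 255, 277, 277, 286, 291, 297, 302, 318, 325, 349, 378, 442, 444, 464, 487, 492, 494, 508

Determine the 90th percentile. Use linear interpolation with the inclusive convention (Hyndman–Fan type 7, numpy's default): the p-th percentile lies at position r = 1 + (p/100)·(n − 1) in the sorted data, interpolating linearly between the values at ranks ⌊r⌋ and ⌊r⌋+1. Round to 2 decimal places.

n = 24.
r = 1 + (90/100)·(24 − 1) = 1 + 20.7 = 21.7.
Rank 21 is 487 and rank 22 is 492.
Interpolate: 487 + 0.7·(492 − 487) = 487 + 0.7·5 = 490.5.

490.50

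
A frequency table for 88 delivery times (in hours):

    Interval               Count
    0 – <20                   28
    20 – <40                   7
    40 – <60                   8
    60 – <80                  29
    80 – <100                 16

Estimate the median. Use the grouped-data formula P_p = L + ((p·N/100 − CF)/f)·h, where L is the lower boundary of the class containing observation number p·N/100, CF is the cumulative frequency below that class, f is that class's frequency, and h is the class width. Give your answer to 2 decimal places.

60.69

N = 88; target position k = 50/100 · 88 = 44.
Cumulative frequencies: 28, 35, 43, 72, 88.
Observation 44 falls in the class 60 – <80.
L = 60, CF = 43, f = 29, h = 20.
P50 = 60 + ((44 − 43)/29)·20 = 60 + 0.689655 = 60.6897.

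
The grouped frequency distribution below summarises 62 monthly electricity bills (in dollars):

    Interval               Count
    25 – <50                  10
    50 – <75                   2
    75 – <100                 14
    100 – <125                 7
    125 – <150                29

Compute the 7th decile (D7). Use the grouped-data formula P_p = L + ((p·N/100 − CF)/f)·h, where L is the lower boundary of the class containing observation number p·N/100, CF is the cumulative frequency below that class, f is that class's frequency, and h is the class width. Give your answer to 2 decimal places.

N = 62; target position k = 70/100 · 62 = 43.4.
Cumulative frequencies: 10, 12, 26, 33, 62.
Observation 43.4 falls in the class 125 – <150.
L = 125, CF = 33, f = 29, h = 25.
P70 = 125 + ((43.4 − 33)/29)·25 = 125 + 8.96552 = 133.966.

133.97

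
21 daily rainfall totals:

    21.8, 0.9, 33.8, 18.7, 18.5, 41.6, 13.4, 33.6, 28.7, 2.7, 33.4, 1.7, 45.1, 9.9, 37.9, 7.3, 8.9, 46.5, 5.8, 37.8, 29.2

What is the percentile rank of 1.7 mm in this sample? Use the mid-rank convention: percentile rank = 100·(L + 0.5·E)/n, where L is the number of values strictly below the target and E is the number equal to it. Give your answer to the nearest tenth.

7.1

Sorted: 0.9, 1.7, 2.7, 5.8, 7.3, 8.9, 9.9, 13.4, 18.5, 18.7, 21.8, 28.7, 29.2, 33.4, 33.6, 33.8, 37.8, 37.9, 41.6, 45.1, 46.5.
Count below 1.7: L = 1; count equal: E = 1; n = 21.
Percentile rank = 100·(1 + 0.5·1)/21 = 100·1.5/21 = 7.143.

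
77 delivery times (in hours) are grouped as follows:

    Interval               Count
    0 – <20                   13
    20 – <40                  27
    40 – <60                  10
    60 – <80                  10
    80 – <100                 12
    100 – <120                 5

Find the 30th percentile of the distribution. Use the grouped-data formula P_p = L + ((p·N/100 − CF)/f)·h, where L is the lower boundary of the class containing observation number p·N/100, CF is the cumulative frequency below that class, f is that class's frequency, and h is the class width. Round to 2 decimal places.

27.48

N = 77; target position k = 30/100 · 77 = 23.1.
Cumulative frequencies: 13, 40, 50, 60, 72, 77.
Observation 23.1 falls in the class 20 – <40.
L = 20, CF = 13, f = 27, h = 20.
P30 = 20 + ((23.1 − 13)/27)·20 = 20 + 7.48148 = 27.4815.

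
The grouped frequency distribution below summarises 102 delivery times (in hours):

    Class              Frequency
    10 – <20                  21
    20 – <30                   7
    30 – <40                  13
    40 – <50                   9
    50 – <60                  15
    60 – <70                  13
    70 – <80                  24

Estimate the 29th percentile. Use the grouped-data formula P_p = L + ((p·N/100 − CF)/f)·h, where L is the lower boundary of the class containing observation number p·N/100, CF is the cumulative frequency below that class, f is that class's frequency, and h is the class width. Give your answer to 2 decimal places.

31.22

N = 102; target position k = 29/100 · 102 = 29.58.
Cumulative frequencies: 21, 28, 41, 50, 65, 78, 102.
Observation 29.58 falls in the class 30 – <40.
L = 30, CF = 28, f = 13, h = 10.
P29 = 30 + ((29.58 − 28)/13)·10 = 30 + 1.21538 = 31.2154.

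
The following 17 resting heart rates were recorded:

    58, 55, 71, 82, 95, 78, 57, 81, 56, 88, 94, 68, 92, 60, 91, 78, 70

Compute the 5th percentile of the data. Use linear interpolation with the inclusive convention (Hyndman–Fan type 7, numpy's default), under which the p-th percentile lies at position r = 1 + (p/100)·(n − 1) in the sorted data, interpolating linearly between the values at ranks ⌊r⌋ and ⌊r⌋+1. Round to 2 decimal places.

Sorted: 55, 56, 57, 58, 60, 68, 70, 71, 78, 78, 81, 82, 88, 91, 92, 94, 95.
n = 17.
r = 1 + (5/100)·(17 − 1) = 1 + 0.8 = 1.8.
Rank 1 is 55 and rank 2 is 56.
Interpolate: 55 + 0.8·(56 − 55) = 55 + 0.8·1 = 55.8.

55.80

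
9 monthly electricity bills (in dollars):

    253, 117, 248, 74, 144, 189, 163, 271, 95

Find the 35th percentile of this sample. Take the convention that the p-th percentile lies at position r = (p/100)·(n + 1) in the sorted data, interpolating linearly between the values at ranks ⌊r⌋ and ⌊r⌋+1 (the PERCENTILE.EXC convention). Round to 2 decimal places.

130.50

Sorted: 74, 95, 117, 144, 163, 189, 248, 253, 271.
n = 9.
r = (35/100)·(9 + 1) = 3.5.
Rank 3 is 117 and rank 4 is 144.
Interpolate: 117 + 0.5·(144 − 117) = 117 + 0.5·27 = 130.5.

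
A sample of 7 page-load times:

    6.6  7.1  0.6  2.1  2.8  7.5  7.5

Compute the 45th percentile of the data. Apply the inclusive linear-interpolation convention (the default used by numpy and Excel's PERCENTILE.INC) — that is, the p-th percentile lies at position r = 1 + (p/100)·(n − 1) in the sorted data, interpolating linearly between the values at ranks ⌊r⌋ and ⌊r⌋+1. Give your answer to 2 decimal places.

Sorted: 0.6, 2.1, 2.8, 6.6, 7.1, 7.5, 7.5.
n = 7.
r = 1 + (45/100)·(7 − 1) = 1 + 2.7 = 3.7.
Rank 3 is 2.8 and rank 4 is 6.6.
Interpolate: 2.8 + 0.7·(6.6 − 2.8) = 2.8 + 0.7·3.8 = 5.46.

5.46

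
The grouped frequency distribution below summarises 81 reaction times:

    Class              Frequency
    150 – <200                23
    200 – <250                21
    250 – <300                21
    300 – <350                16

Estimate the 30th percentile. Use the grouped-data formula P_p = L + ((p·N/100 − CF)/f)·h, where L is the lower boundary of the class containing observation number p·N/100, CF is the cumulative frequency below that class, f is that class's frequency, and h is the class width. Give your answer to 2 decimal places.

N = 81; target position k = 30/100 · 81 = 24.3.
Cumulative frequencies: 23, 44, 65, 81.
Observation 24.3 falls in the class 200 – <250.
L = 200, CF = 23, f = 21, h = 50.
P30 = 200 + ((24.3 − 23)/21)·50 = 200 + 3.09524 = 203.095.

203.10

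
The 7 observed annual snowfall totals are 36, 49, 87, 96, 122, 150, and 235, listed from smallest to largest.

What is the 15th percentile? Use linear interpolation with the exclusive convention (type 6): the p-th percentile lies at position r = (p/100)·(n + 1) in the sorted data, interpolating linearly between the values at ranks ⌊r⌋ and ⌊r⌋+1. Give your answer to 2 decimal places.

n = 7.
r = (15/100)·(7 + 1) = 1.2.
Rank 1 is 36 and rank 2 is 49.
Interpolate: 36 + 0.2·(49 − 36) = 36 + 0.2·13 = 38.6.

38.60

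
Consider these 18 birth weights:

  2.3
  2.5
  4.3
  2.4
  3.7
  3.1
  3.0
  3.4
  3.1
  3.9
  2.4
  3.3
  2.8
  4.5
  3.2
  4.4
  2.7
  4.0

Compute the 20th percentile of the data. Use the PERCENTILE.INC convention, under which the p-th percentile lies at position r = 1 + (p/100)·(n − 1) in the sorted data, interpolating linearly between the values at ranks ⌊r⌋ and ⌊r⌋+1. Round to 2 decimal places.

Sorted: 2.3, 2.4, 2.4, 2.5, 2.7, 2.8, 3.0, 3.1, 3.1, 3.2, 3.3, 3.4, 3.7, 3.9, 4.0, 4.3, 4.4, 4.5.
n = 18.
r = 1 + (20/100)·(18 − 1) = 1 + 3.4 = 4.4.
Rank 4 is 2.5 and rank 5 is 2.7.
Interpolate: 2.5 + 0.4·(2.7 − 2.5) = 2.5 + 0.4·0.2 = 2.58.

2.58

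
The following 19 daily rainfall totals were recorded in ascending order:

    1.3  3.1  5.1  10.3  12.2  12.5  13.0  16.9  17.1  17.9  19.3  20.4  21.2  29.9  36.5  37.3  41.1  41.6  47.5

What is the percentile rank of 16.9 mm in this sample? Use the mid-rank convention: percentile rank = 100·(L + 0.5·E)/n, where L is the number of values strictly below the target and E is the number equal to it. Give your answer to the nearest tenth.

Count below 16.9: L = 7; count equal: E = 1; n = 19.
Percentile rank = 100·(7 + 0.5·1)/19 = 100·7.5/19 = 39.47.

39.5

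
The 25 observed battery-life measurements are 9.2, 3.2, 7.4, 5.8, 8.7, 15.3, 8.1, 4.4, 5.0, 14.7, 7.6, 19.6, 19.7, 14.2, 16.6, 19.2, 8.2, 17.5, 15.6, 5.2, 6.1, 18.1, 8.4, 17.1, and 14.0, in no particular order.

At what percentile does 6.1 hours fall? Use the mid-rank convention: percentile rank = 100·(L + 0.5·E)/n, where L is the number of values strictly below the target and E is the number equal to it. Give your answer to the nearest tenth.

22.0

Sorted: 3.2, 4.4, 5.0, 5.2, 5.8, 6.1, 7.4, 7.6, 8.1, 8.2, 8.4, 8.7, 9.2, 14.0, 14.2, 14.7, 15.3, 15.6, 16.6, 17.1, 17.5, 18.1, 19.2, 19.6, 19.7.
Count below 6.1: L = 5; count equal: E = 1; n = 25.
Percentile rank = 100·(5 + 0.5·1)/25 = 100·5.5/25 = 22.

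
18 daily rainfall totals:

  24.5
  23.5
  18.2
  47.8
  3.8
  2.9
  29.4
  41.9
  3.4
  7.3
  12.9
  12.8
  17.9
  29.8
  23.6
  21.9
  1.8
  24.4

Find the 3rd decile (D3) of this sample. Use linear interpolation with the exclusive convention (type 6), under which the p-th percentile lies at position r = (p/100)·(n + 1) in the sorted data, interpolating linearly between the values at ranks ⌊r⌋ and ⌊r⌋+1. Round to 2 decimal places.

Sorted: 1.8, 2.9, 3.4, 3.8, 7.3, 12.8, 12.9, 17.9, 18.2, 21.9, 23.5, 23.6, 24.4, 24.5, 29.4, 29.8, 41.9, 47.8.
n = 18.
r = (30/100)·(18 + 1) = 5.7.
Rank 5 is 7.3 and rank 6 is 12.8.
Interpolate: 7.3 + 0.7·(12.8 − 7.3) = 7.3 + 0.7·5.5 = 11.15.

11.15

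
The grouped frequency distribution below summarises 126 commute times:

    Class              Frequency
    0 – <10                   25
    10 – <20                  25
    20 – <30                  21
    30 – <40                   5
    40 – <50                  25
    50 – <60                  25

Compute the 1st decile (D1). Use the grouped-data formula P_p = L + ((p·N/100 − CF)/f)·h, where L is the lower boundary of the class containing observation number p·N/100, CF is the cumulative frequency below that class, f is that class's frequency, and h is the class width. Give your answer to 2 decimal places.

N = 126; target position k = 10/100 · 126 = 12.6.
Cumulative frequencies: 25, 50, 71, 76, 101, 126.
Observation 12.6 falls in the class 0 – <10.
L = 0, CF = 0, f = 25, h = 10.
P10 = 0 + ((12.6 − 0)/25)·10 = 0 + 5.04 = 5.04.

5.04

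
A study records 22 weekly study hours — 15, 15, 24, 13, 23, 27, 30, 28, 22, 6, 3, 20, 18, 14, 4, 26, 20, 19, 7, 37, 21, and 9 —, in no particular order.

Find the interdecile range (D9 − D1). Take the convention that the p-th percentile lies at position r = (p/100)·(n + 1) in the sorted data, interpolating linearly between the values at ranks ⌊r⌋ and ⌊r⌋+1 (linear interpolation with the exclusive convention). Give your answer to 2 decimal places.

Sorted: 3, 4, 6, 7, 9, 13, 14, 15, 15, 18, 19, 20, 20, 21, 22, 23, 24, 26, 27, 28, 30, 37.
n = 22.
P10: r = 2.3; ranks 2–3 are 4, 6; interpolating gives 4.6.
P90: r = 20.7; ranks 20–21 are 28, 30; interpolating gives 29.4.
Difference: 29.4 − 4.6 = 24.8.

24.80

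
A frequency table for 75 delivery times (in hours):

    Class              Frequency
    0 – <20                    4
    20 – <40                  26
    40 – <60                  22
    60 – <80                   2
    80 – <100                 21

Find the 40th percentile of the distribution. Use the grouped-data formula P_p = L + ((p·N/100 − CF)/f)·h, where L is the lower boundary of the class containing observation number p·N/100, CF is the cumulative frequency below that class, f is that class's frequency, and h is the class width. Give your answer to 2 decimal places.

N = 75; target position k = 40/100 · 75 = 30.
Cumulative frequencies: 4, 30, 52, 54, 75.
Observation 30 falls in the class 20 – <40.
L = 20, CF = 4, f = 26, h = 20.
P40 = 20 + ((30 − 4)/26)·20 = 20 + 20 = 40.

40.00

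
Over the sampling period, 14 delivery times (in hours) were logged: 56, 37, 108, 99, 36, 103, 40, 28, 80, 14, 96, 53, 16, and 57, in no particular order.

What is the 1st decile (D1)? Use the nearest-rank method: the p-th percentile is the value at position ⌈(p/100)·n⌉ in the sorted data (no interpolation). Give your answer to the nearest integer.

Sorted: 14, 16, 28, 36, 37, 40, 53, 56, 57, 80, 96, 99, 103, 108.
n = 14.
Position = ⌈10/100 · 14⌉ = ⌈1.4⌉ = 2.
The value at rank 2 is 16.

16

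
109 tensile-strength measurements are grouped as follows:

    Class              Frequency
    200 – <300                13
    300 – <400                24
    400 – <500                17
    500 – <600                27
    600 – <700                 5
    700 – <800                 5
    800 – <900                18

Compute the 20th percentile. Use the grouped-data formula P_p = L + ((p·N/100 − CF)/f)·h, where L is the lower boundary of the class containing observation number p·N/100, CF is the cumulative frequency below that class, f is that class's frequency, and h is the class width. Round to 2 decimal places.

N = 109; target position k = 20/100 · 109 = 21.8.
Cumulative frequencies: 13, 37, 54, 81, 86, 91, 109.
Observation 21.8 falls in the class 300 – <400.
L = 300, CF = 13, f = 24, h = 100.
P20 = 300 + ((21.8 − 13)/24)·100 = 300 + 36.6667 = 336.667.

336.67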